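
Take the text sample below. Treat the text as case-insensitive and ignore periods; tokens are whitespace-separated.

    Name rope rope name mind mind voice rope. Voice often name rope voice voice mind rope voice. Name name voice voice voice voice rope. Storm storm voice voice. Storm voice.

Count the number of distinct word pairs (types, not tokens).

20

30 tokens → 29 bigram windows in total.
Repeated bigrams (each contributes count−1 duplicates):
  voice voice: 5
  rope voice: 3
  name rope: 2
  storm voice: 2
  voice rope: 2
9 duplicate windows → 29 − 9 = 20 distinct.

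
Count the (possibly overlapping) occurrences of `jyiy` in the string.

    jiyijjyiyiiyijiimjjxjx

1

Sliding a length-4 window over the 22 characters (19 positions):
  position 6–9: jyiy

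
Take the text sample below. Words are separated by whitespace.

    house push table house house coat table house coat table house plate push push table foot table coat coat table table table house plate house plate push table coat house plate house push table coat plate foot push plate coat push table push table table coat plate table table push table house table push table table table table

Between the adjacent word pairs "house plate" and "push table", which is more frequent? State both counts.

"push table" (8 vs 4)

"house plate": 4 occurrences
"push table": 8 occurrences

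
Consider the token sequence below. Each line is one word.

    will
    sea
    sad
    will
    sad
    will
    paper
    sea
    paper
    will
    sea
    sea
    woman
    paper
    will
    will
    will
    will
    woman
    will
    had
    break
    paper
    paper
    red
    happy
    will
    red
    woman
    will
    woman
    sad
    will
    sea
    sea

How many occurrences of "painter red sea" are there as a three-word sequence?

Scanning the 33 overlapping trigram windows for "painter red sea":
  (none found)

0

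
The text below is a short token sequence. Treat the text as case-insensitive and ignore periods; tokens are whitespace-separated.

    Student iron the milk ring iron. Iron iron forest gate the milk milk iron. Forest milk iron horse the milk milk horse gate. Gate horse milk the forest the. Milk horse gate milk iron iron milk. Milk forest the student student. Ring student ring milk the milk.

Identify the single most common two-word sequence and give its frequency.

"the milk", 5 times

Bigram frequencies (highest first):
  the milk: 5
  iron iron: 3
  milk milk: 3
  milk iron: 3
  iron forest: 2
  milk horse: 2
  … (24 more, each ≤ 2)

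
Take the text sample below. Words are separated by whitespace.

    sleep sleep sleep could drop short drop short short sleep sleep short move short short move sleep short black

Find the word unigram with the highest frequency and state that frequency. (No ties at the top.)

Unigram frequencies (highest first):
  short: 7
  sleep: 6
  drop: 2
  move: 2
  could: 1
  black: 1

"short", 7 times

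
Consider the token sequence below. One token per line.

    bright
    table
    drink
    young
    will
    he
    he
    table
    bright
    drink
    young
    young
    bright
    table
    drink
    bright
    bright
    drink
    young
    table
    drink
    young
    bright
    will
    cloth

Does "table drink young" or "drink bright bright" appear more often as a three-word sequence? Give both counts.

"table drink young" (2 vs 1)

"table drink young": 2 occurrences
"drink bright bright": 1 occurrence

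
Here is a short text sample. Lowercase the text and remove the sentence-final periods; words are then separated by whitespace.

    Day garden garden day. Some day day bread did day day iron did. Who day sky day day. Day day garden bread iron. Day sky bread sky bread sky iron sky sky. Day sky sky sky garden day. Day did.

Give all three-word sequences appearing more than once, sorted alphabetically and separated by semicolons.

day day day; sky bread sky

Trigram counts meeting the condition (more than once):
  day day day: 2
  sky bread sky: 2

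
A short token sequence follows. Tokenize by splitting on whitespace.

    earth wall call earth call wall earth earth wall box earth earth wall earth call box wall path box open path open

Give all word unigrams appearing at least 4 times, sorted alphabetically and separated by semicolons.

Unigram counts meeting the condition (at least 4 times):
  earth: 7
  wall: 5

earth; wall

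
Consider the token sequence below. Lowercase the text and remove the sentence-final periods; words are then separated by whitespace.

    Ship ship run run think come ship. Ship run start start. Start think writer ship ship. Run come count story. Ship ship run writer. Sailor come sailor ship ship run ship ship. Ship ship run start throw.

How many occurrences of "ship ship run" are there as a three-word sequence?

Scanning the 35 overlapping trigram windows for "ship ship run":
  position 1–3: ship ship run
  position 7–9: ship ship run
  position 15–17: ship ship run
  position 21–23: ship ship run
  position 28–30: ship ship run
  position 33–35: ship ship run

6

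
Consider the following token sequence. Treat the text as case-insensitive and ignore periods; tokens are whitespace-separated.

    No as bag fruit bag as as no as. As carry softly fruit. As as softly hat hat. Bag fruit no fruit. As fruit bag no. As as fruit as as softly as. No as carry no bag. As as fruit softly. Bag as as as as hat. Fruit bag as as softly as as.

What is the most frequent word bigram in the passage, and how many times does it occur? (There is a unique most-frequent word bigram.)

Bigram frequencies (highest first):
  as as: 11
  no as: 4
  bag as: 4
  fruit bag: 3
  fruit as: 3
  as softly: 3
  … (20 more, each ≤ 3)

"as as", 11 times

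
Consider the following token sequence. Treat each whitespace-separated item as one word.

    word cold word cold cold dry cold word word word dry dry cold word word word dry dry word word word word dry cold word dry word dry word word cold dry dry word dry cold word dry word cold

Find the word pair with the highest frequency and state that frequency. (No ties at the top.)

Bigram frequencies (highest first):
  word word: 8
  word dry: 7
  cold word: 5
  dry word: 5
  word cold: 4
  dry cold: 4
  … (3 more, each ≤ 3)

"word word", 8 times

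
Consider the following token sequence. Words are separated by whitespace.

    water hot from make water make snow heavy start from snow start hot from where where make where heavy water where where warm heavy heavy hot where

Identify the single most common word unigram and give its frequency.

Unigram frequencies (highest first):
  where: 6
  heavy: 4
  water: 3
  hot: 3
  from: 3
  make: 3
  … (3 more, each ≤ 2)

"where", 6 times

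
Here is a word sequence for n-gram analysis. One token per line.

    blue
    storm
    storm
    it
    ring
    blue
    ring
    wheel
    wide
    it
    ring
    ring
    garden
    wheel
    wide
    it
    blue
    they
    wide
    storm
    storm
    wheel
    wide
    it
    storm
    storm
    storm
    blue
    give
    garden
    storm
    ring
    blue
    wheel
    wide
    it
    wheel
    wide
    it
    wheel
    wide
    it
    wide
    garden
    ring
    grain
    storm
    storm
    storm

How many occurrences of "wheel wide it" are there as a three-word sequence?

6

Scanning the 47 overlapping trigram windows for "wheel wide it":
  position 8–10: wheel wide it
  position 14–16: wheel wide it
  position 22–24: wheel wide it
  position 34–36: wheel wide it
  position 37–39: wheel wide it
  position 40–42: wheel wide it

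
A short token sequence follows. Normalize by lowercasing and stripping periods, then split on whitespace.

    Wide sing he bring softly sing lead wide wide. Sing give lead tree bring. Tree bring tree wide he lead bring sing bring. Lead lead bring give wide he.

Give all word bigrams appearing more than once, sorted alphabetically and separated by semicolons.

Bigram counts meeting the condition (more than once):
  bring tree: 2
  lead bring: 2
  tree bring: 2
  wide he: 2
  wide sing: 2

bring tree; lead bring; tree bring; wide he; wide sing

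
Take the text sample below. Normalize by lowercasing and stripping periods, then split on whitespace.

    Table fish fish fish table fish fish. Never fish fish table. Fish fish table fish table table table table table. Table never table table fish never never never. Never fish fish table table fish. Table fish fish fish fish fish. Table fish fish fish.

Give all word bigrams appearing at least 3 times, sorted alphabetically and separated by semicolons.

Bigram counts meeting the condition (at least 3 times):
  fish fish: 12
  fish table: 7
  never never: 3
  table fish: 8
  table table: 7

fish fish; fish table; never never; table fish; table table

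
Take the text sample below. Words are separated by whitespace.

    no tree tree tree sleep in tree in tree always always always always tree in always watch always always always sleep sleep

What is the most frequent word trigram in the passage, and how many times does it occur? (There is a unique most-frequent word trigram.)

Trigram frequencies (highest first):
  always always always: 3
  no tree tree: 1
  tree tree tree: 1
  tree tree sleep: 1
  tree sleep in: 1
  sleep in tree: 1
  … (12 more, each ≤ 1)

"always always always", 3 times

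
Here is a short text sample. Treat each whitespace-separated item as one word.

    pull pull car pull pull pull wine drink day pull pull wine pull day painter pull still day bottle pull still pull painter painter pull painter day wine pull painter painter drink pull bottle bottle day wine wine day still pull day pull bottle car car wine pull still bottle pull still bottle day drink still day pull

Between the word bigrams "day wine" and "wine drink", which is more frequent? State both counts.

"day wine" (2 vs 1)

"day wine": 2 occurrences
"wine drink": 1 occurrence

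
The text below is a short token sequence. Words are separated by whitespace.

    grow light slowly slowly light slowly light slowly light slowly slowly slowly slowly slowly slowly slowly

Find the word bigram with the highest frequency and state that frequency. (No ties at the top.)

"slowly slowly", 7 times

Bigram frequencies (highest first):
  slowly slowly: 7
  light slowly: 4
  slowly light: 3
  grow light: 1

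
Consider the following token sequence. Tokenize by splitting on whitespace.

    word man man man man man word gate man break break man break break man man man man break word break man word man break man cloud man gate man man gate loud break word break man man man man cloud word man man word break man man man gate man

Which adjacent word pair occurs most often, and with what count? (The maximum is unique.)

"man man", 14 times

Bigram frequencies (highest first):
  man man: 14
  break man: 6
  man break: 4
  word man: 3
  man word: 3
  gate man: 3
  … (10 more, each ≤ 3)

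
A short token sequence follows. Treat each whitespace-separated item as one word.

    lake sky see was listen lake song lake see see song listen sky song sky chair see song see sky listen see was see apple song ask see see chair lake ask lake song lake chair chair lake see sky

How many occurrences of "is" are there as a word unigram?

0

Scanning the 40 tokens for "is":
  (none found)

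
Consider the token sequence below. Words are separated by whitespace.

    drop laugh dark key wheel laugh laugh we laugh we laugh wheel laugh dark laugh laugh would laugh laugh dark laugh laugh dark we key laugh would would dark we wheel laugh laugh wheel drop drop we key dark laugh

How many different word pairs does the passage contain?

22

40 tokens → 39 bigram windows in total.
Repeated bigrams (each contributes count−1 duplicates):
  laugh laugh: 5
  laugh dark: 4
  dark laugh: 3
  wheel laugh: 3
  dark we: 2
  laugh we: 2
  laugh wheel: 2
  laugh would: 2
  … (2 more repeated)
17 duplicate windows → 39 − 17 = 22 distinct.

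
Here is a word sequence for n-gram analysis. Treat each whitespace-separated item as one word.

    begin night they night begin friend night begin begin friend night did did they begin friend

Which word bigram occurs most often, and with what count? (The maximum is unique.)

Bigram frequencies (highest first):
  begin friend: 3
  night begin: 2
  friend night: 2
  begin night: 1
  night they: 1
  they night: 1
  … (5 more, each ≤ 1)

"begin friend", 3 times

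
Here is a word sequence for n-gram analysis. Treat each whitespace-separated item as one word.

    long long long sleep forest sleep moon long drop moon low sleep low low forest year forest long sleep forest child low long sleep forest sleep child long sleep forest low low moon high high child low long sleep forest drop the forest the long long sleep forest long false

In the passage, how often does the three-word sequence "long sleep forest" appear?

6

Scanning the 48 overlapping trigram windows for "long sleep forest":
  position 3–5: long sleep forest
  position 18–20: long sleep forest
  position 23–25: long sleep forest
  position 28–30: long sleep forest
  position 38–40: long sleep forest
  position 46–48: long sleep forest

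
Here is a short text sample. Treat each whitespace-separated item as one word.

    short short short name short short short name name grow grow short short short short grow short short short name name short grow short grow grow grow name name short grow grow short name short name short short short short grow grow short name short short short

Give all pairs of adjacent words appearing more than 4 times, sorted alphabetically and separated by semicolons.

Bigram counts meeting the condition (more than 4 times):
  grow grow: 5
  grow short: 5
  name short: 6
  short grow: 5
  short name: 6
  short short: 14

grow grow; grow short; name short; short grow; short name; short short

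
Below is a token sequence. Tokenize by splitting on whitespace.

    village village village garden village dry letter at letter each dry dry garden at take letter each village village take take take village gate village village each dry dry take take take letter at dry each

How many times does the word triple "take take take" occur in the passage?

2

Scanning the 34 overlapping trigram windows for "take take take":
  position 20–22: take take take
  position 30–32: take take take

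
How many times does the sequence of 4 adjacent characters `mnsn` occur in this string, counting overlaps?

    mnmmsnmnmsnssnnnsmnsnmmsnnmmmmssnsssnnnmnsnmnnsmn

Sliding a length-4 window over the 49 characters (46 positions):
  position 18–21: mnsn
  position 40–43: mnsn

2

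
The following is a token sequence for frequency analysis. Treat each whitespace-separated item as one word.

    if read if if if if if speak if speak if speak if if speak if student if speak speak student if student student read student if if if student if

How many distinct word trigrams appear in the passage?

31 tokens → 29 trigram windows in total.
Repeated trigrams (each contributes count−1 duplicates):
  if if if: 4
  if speak if: 4
  if if speak: 2
  if student if: 2
  speak if speak: 2
9 duplicate windows → 29 − 9 = 20 distinct.

20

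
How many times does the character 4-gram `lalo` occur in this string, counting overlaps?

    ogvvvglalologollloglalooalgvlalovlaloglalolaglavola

Sliding a length-4 window over the 51 characters (48 positions):
  position 7–10: lalo
  position 20–23: lalo
  position 29–32: lalo
  position 34–37: lalo
  position 39–42: lalo

5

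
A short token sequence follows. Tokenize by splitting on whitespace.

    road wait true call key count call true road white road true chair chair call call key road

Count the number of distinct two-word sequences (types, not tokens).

18 tokens → 17 bigram windows in total.
Repeated bigrams (each contributes count−1 duplicates):
  call key: 2
1 duplicate windows → 17 − 1 = 16 distinct.

16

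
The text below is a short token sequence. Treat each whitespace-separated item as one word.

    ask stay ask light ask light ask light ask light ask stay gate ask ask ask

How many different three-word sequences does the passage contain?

9

16 tokens → 14 trigram windows in total.
Repeated trigrams (each contributes count−1 duplicates):
  ask light ask: 4
  light ask light: 3
5 duplicate windows → 14 − 5 = 9 distinct.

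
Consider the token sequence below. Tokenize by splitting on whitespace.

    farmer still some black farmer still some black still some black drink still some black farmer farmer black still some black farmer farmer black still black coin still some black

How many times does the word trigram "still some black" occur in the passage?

6

Scanning the 28 overlapping trigram windows for "still some black":
  position 2–4: still some black
  position 6–8: still some black
  position 9–11: still some black
  position 13–15: still some black
  position 19–21: still some black
  position 28–30: still some black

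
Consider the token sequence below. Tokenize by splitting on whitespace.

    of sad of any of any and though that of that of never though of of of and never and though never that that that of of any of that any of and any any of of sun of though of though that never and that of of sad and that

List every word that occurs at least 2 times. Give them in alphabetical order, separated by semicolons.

Unigram counts meeting the condition (at least 2 times):
  and: 6
  any: 6
  never: 4
  of: 18
  sad: 2
  that: 9
  though: 5

and; any; never; of; sad; that; though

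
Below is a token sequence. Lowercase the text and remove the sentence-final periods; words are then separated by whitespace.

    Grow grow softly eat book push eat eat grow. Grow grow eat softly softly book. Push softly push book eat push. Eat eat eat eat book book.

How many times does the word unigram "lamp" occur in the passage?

Scanning the 27 tokens for "lamp":
  (none found)

0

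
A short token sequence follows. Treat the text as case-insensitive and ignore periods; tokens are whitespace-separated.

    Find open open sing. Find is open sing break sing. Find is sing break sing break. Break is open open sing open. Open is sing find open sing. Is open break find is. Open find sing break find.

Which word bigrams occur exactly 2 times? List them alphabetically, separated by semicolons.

break find; break sing; find open; is sing

Bigram counts meeting the condition (exactly 2 times):
  break find: 2
  break sing: 2
  find open: 2
  is sing: 2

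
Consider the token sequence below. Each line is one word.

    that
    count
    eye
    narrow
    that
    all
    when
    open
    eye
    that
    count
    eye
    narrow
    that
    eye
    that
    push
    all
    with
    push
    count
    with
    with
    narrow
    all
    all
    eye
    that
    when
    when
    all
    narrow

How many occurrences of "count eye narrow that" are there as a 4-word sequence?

Scanning the 29 overlapping 4-gram windows for "count eye narrow that":
  position 2–5: count eye narrow that
  position 11–14: count eye narrow that

2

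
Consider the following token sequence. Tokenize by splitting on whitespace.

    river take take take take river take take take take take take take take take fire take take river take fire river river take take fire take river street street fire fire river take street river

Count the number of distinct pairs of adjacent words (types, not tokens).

36 tokens → 35 bigram windows in total.
Repeated bigrams (each contributes count−1 duplicates):
  take take: 13
  river take: 5
  take fire: 3
  take river: 3
  fire river: 2
  fire take: 2
22 duplicate windows → 35 − 22 = 13 distinct.

13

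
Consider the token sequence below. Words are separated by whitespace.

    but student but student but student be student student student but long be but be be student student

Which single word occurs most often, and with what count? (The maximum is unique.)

"student", 8 times

Unigram frequencies (highest first):
  student: 8
  but: 5
  be: 4
  long: 1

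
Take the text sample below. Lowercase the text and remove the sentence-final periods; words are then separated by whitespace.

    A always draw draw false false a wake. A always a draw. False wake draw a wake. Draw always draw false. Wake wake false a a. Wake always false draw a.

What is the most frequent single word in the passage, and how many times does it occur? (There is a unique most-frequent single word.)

Unigram frequencies (highest first):
  a: 8
  draw: 7
  false: 6
  wake: 6
  always: 4

"a", 8 times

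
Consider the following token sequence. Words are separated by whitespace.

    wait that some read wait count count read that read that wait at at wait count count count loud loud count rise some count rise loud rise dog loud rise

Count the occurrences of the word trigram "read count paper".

0

Scanning the 28 overlapping trigram windows for "read count paper":
  (none found)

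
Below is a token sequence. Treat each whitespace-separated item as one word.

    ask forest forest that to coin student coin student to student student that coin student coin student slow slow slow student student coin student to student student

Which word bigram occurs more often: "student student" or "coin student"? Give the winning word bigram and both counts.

"coin student" (5 vs 3)

"student student": 3 occurrences
"coin student": 5 occurrences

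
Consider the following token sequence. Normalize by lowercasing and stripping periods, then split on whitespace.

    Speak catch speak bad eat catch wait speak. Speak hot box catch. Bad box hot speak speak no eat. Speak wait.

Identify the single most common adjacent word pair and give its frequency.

"speak speak", 2 times

Bigram frequencies (highest first):
  speak speak: 2
  speak catch: 1
  catch speak: 1
  speak bad: 1
  bad eat: 1
  eat catch: 1
  … (13 more, each ≤ 1)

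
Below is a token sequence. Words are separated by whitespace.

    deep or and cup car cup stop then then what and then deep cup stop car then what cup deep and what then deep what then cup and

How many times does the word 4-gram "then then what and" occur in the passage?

Scanning the 25 overlapping 4-gram windows for "then then what and":
  position 8–11: then then what and

1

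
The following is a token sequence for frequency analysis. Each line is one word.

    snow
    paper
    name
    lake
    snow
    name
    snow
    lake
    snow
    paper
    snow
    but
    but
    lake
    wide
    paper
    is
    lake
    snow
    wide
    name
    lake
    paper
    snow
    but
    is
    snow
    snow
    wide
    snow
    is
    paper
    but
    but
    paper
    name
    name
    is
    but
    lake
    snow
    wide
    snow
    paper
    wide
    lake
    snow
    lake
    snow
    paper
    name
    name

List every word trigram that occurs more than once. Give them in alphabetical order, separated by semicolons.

lake snow paper; lake snow wide; paper name name; paper snow but; snow lake snow; snow paper name; snow wide snow

Trigram counts meeting the condition (more than once):
  lake snow paper: 2
  lake snow wide: 2
  paper name name: 2
  paper snow but: 2
  snow lake snow: 2
  snow paper name: 2
  snow wide snow: 2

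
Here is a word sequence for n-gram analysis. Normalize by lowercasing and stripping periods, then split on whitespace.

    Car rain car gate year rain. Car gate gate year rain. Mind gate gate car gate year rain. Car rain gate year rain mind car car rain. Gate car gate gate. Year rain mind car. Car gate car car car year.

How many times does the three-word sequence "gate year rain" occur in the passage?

5

Scanning the 39 overlapping trigram windows for "gate year rain":
  position 4–6: gate year rain
  position 9–11: gate year rain
  position 16–18: gate year rain
  position 21–23: gate year rain
  position 31–33: gate year rain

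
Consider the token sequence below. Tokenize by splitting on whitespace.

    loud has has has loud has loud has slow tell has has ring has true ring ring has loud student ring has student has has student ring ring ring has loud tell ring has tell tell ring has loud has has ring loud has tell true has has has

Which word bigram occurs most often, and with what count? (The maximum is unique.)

Bigram frequencies (highest first):
  has has: 7
  ring has: 6
  loud has: 5
  has loud: 5
  ring ring: 3
  has ring: 2
  … (16 more, each ≤ 2)

"has has", 7 times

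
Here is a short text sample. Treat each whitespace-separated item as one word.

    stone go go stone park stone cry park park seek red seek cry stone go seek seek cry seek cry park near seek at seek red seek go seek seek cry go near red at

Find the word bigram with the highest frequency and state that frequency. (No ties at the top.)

"seek cry", 4 times

Bigram frequencies (highest first):
  seek cry: 4
  stone go: 2
  cry park: 2
  seek red: 2
  red seek: 2
  go seek: 2
  … (19 more, each ≤ 2)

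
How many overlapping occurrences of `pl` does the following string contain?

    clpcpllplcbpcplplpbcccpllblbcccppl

Sliding a length-2 window over the 34 characters (33 positions):
  position 5–6: pl
  position 8–9: pl
  position 14–15: pl
  position 16–17: pl
  position 23–24: pl
  position 33–34: pl

6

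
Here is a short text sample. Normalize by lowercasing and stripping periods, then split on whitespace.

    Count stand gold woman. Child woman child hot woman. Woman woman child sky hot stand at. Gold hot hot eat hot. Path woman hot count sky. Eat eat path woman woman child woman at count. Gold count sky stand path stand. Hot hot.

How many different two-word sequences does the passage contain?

33

43 tokens → 42 bigram windows in total.
Repeated bigrams (each contributes count−1 duplicates):
  woman child: 4
  woman woman: 3
  child woman: 2
  count sky: 2
  hot hot: 2
  path woman: 2
9 duplicate windows → 42 − 9 = 33 distinct.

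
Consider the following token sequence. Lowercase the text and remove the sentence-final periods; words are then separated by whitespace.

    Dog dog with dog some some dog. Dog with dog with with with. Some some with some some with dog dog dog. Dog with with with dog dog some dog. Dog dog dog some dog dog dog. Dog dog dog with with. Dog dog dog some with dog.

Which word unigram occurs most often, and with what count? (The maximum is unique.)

Unigram frequencies (highest first):
  dog: 26
  with: 13
  some: 9

"dog", 26 times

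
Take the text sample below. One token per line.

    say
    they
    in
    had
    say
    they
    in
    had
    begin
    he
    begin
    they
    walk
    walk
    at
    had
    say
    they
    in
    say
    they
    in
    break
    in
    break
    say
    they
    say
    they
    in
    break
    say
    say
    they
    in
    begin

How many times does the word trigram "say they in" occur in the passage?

Scanning the 34 overlapping trigram windows for "say they in":
  position 1–3: say they in
  position 5–7: say they in
  position 17–19: say they in
  position 20–22: say they in
  position 28–30: say they in
  position 33–35: say they in

6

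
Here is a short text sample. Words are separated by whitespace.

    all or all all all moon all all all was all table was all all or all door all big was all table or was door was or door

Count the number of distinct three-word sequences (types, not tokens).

24

29 tokens → 27 trigram windows in total.
Repeated trigrams (each contributes count−1 duplicates):
  all all all: 2
  all or all: 2
  was all table: 2
3 duplicate windows → 27 − 3 = 24 distinct.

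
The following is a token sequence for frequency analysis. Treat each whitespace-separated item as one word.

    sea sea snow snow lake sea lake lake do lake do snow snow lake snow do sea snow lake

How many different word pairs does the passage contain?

19 tokens → 18 bigram windows in total.
Repeated bigrams (each contributes count−1 duplicates):
  snow lake: 3
  lake do: 2
  sea snow: 2
  snow snow: 2
5 duplicate windows → 18 − 5 = 13 distinct.

13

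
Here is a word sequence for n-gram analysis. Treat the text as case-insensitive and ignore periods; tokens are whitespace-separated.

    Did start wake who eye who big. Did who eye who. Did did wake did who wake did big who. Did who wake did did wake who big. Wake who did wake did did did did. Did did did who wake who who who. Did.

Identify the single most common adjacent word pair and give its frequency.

Bigram frequencies (highest first):
  did did: 8
  wake who: 4
  did who: 4
  who did: 4
  wake did: 4
  did wake: 3
  … (11 more, each ≤ 3)

"did did", 8 times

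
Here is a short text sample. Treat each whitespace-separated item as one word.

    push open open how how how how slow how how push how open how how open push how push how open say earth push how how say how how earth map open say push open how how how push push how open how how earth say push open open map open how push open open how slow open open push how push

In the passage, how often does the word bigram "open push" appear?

Scanning the 61 overlapping bigram windows for "open push":
  position 16–17: open push
  position 59–60: open push

2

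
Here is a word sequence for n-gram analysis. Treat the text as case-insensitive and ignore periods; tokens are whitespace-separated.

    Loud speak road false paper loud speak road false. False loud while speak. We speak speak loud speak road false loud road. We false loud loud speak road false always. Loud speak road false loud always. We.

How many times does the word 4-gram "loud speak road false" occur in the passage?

5

Scanning the 34 overlapping 4-gram windows for "loud speak road false":
  position 1–4: loud speak road false
  position 6–9: loud speak road false
  position 17–20: loud speak road false
  position 26–29: loud speak road false
  position 31–34: loud speak road false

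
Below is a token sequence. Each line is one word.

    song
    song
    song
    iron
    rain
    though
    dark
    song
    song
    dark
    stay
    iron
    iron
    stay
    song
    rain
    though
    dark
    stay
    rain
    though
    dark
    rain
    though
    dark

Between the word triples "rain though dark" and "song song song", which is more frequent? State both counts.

"rain though dark" (4 vs 1)

"rain though dark": 4 occurrences
"song song song": 1 occurrence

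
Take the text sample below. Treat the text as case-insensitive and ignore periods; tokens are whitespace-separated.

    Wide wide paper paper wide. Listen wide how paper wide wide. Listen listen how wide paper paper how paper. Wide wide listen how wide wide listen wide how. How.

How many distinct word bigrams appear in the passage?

29 tokens → 28 bigram windows in total.
Repeated bigrams (each contributes count−1 duplicates):
  wide listen: 4
  wide wide: 4
  paper wide: 3
  how paper: 2
  how wide: 2
  listen how: 2
  listen wide: 2
  paper paper: 2
  … (2 more repeated)
15 duplicate windows → 28 − 15 = 13 distinct.

13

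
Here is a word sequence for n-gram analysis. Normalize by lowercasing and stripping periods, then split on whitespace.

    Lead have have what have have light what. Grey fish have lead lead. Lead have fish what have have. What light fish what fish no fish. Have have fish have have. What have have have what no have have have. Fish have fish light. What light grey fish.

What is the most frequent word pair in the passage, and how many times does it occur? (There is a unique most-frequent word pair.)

Bigram frequencies (highest first):
  have have: 9
  have what: 4
  fish have: 4
  have fish: 4
  what have: 3
  lead have: 2
  … (16 more, each ≤ 2)

"have have", 9 times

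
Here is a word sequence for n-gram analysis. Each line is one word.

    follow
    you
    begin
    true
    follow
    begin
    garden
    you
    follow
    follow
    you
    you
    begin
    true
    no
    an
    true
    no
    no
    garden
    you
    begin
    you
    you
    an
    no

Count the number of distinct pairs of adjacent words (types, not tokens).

18

26 tokens → 25 bigram windows in total.
Repeated bigrams (each contributes count−1 duplicates):
  you begin: 3
  begin true: 2
  follow you: 2
  garden you: 2
  true no: 2
  you you: 2
7 duplicate windows → 25 − 7 = 18 distinct.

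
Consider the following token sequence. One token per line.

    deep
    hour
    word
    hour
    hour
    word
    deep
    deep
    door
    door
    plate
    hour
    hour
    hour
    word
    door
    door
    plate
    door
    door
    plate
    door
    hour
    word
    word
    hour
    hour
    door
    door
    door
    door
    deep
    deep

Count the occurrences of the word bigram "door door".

6

Scanning the 32 overlapping bigram windows for "door door":
  position 9–10: door door
  position 16–17: door door
  position 19–20: door door
  position 28–29: door door
  position 29–30: door door
  position 30–31: door door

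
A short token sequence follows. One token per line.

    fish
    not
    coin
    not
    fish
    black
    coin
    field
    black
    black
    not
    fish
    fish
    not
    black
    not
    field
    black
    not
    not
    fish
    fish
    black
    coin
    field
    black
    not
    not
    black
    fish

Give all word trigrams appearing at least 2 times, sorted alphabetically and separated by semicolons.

Trigram counts meeting the condition (at least 2 times):
  black coin field: 2
  black not not: 2
  coin field black: 2
  field black not: 2
  fish black coin: 2
  not fish fish: 2

black coin field; black not not; coin field black; field black not; fish black coin; not fish fish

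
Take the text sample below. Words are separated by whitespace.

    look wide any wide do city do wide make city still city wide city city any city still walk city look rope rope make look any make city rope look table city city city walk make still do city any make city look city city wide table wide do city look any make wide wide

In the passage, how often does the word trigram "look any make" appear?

Scanning the 53 overlapping trigram windows for "look any make":
  position 25–27: look any make
  position 51–53: look any make

2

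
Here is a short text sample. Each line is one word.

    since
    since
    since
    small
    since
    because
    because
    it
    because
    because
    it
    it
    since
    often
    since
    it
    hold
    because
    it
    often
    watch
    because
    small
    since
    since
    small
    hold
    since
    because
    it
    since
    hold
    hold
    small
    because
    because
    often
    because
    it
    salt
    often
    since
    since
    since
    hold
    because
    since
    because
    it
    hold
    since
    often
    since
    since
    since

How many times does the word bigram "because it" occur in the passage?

Scanning the 54 overlapping bigram windows for "because it":
  position 7–8: because it
  position 10–11: because it
  position 18–19: because it
  position 29–30: because it
  position 38–39: because it
  position 48–49: because it

6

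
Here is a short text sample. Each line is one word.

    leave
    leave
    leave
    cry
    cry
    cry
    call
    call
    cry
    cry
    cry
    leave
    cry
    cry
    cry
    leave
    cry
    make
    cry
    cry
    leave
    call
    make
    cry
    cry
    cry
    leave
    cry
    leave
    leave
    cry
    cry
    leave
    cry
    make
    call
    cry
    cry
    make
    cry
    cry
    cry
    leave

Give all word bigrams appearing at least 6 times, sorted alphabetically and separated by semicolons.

Bigram counts meeting the condition (at least 6 times):
  cry cry: 13
  cry leave: 7
  leave cry: 6

cry cry; cry leave; leave cry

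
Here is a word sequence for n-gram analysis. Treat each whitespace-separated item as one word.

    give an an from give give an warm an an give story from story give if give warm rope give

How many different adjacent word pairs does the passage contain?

20 tokens → 19 bigram windows in total.
Repeated bigrams (each contributes count−1 duplicates):
  an an: 2
  give an: 2
2 duplicate windows → 19 − 2 = 17 distinct.

17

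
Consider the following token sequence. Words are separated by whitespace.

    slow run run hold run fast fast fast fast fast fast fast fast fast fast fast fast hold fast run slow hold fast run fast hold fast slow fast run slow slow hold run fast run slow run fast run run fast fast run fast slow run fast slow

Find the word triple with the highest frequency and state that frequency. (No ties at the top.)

Trigram frequencies (highest first):
  fast fast fast: 10
  fast run slow: 3
  hold run fast: 2
  run fast fast: 2
  fast hold fast: 2
  hold fast run: 2
  … (22 more, each ≤ 2)

"fast fast fast", 10 times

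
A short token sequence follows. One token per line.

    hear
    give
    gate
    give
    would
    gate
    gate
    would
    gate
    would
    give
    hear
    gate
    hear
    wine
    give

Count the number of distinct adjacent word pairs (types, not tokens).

16 tokens → 15 bigram windows in total.
Repeated bigrams (each contributes count−1 duplicates):
  gate would: 2
  would gate: 2
2 duplicate windows → 15 − 2 = 13 distinct.

13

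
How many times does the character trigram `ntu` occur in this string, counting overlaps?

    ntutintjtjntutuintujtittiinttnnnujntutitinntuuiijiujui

Sliding a length-3 window over the 54 characters (52 positions):
  position 1–3: ntu
  position 11–13: ntu
  position 17–19: ntu
  position 35–37: ntu
  position 43–45: ntu

5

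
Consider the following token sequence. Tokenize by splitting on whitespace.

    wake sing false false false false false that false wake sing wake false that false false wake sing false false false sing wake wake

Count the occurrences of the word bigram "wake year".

Scanning the 23 overlapping bigram windows for "wake year":
  (none found)

0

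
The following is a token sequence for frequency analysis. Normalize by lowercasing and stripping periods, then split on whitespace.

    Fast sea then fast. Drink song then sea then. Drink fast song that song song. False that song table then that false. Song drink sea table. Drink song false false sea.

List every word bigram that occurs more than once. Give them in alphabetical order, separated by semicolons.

drink song; sea then; song false; that song

Bigram counts meeting the condition (more than once):
  drink song: 2
  sea then: 2
  song false: 2
  that song: 2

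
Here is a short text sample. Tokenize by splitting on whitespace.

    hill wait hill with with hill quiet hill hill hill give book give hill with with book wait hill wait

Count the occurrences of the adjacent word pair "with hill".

Scanning the 19 overlapping bigram windows for "with hill":
  position 5–6: with hill

1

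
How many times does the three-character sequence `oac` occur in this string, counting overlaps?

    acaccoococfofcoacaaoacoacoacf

4

Sliding a length-3 window over the 29 characters (27 positions):
  position 15–17: oac
  position 20–22: oac
  position 23–25: oac
  position 26–28: oac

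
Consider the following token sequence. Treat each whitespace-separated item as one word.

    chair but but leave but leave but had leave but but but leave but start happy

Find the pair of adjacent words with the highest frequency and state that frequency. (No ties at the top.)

"leave but", 4 times

Bigram frequencies (highest first):
  leave but: 4
  but but: 3
  but leave: 3
  chair but: 1
  but had: 1
  had leave: 1
  … (2 more, each ≤ 1)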